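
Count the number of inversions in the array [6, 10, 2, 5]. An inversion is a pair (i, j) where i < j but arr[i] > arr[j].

Finding inversions in [6, 10, 2, 5]:

(0, 2): arr[0]=6 > arr[2]=2
(0, 3): arr[0]=6 > arr[3]=5
(1, 2): arr[1]=10 > arr[2]=2
(1, 3): arr[1]=10 > arr[3]=5

Total inversions: 4

The array has 4 inversion(s): (0,2), (0,3), (1,2), (1,3). Each pair (i,j) satisfies i < j and arr[i] > arr[j].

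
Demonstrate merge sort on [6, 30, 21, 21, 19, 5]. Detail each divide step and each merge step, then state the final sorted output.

Merge sort trace:

Split: [6, 30, 21, 21, 19, 5] -> [6, 30, 21] and [21, 19, 5]
  Split: [6, 30, 21] -> [6] and [30, 21]
    Split: [30, 21] -> [30] and [21]
    Merge: [30] + [21] -> [21, 30]
  Merge: [6] + [21, 30] -> [6, 21, 30]
  Split: [21, 19, 5] -> [21] and [19, 5]
    Split: [19, 5] -> [19] and [5]
    Merge: [19] + [5] -> [5, 19]
  Merge: [21] + [5, 19] -> [5, 19, 21]
Merge: [6, 21, 30] + [5, 19, 21] -> [5, 6, 19, 21, 21, 30]

Final sorted array: [5, 6, 19, 21, 21, 30]

The merge sort proceeds by recursively splitting the array and merging sorted halves.
After all merges, the sorted array is [5, 6, 19, 21, 21, 30].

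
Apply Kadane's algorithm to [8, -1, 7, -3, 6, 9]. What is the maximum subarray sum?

Using Kadane's algorithm on [8, -1, 7, -3, 6, 9]:

Scanning through the array:
Position 1 (value -1): max_ending_here = 7, max_so_far = 8
Position 2 (value 7): max_ending_here = 14, max_so_far = 14
Position 3 (value -3): max_ending_here = 11, max_so_far = 14
Position 4 (value 6): max_ending_here = 17, max_so_far = 17
Position 5 (value 9): max_ending_here = 26, max_so_far = 26

Maximum subarray: [8, -1, 7, -3, 6, 9]
Maximum sum: 26

The maximum subarray is [8, -1, 7, -3, 6, 9] with sum 26. This subarray runs from index 0 to index 5.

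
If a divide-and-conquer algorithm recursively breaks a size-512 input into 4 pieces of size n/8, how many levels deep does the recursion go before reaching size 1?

For divide and conquer with division factor 8:

Problem sizes at each level:
Level 0: 512
Level 1: 64
Level 2: 8
Level 3: 1

The root is level 0 and the size-1 base case is level 3 (the tree spans levels 0 through 3, i.e. 4 levels counting the root), so the depth is the number of divisions: log_8(512) = 3

The recursion tree depth is log_8(512) = 3. At each level, the problem size is divided by 8, so it takes 3 divisions to reduce to a base case of size 1. The algorithm makes 4 recursive calls at each level.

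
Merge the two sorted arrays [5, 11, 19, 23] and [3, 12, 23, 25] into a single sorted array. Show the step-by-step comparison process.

Merging process:

Compare 5 vs 3: take 3 from right. Merged: [3]
Compare 5 vs 12: take 5 from left. Merged: [3, 5]
Compare 11 vs 12: take 11 from left. Merged: [3, 5, 11]
Compare 19 vs 12: take 12 from right. Merged: [3, 5, 11, 12]
Compare 19 vs 23: take 19 from left. Merged: [3, 5, 11, 12, 19]
Compare 23 vs 23: take 23 from left. Merged: [3, 5, 11, 12, 19, 23]
Append remaining from right: [23, 25]. Merged: [3, 5, 11, 12, 19, 23, 23, 25]

Final merged array: [3, 5, 11, 12, 19, 23, 23, 25]
Total comparisons: 6

The merged array is [3, 5, 11, 12, 19, 23, 23, 25], requiring 6 comparisons. The merge step runs in O(n) time where n is the total number of elements.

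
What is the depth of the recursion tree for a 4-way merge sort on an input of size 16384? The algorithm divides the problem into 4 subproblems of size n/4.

For divide and conquer with division factor 4:

Problem sizes at each level:
Level 0: 16384
Level 1: 4096
Level 2: 1024
Level 3: 256
Level 4: 64
Level 5: 16
Level 6: 4
Level 7: 1

The root is level 0 and the size-1 base case is level 7 (the tree spans levels 0 through 7, i.e. 8 levels counting the root), so the depth is the number of divisions: log_4(16384) = 7

The recursion tree depth is log_4(16384) = 7. At each level, the problem size is divided by 4, so it takes 7 divisions to reduce to a base case of size 1. The algorithm makes 4 recursive calls at each level.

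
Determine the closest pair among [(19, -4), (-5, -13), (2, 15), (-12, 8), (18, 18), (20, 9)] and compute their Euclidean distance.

Computing all pairwise distances among 6 points:

d((19, -4), (-5, -13)) = 25.632
d((19, -4), (2, 15)) = 25.4951
d((19, -4), (-12, 8)) = 33.2415
d((19, -4), (18, 18)) = 22.0227
d((19, -4), (20, 9)) = 13.0384
d((-5, -13), (2, 15)) = 28.8617
d((-5, -13), (-12, 8)) = 22.1359
d((-5, -13), (18, 18)) = 38.6005
d((-5, -13), (20, 9)) = 33.3017
d((2, 15), (-12, 8)) = 15.6525
d((2, 15), (18, 18)) = 16.2788
d((2, 15), (20, 9)) = 18.9737
d((-12, 8), (18, 18)) = 31.6228
d((-12, 8), (20, 9)) = 32.0156
d((18, 18), (20, 9)) = 9.2195 <-- minimum

Closest pair: (18, 18) and (20, 9) with distance 9.2195

The closest pair is (18, 18) and (20, 9) with Euclidean distance 9.2195. For 6 points, brute-force pairwise comparison is shown above. For large n, the divide-and-conquer algorithm (sort by x, recurse on halves, check the dividing strip) achieves O(n log n).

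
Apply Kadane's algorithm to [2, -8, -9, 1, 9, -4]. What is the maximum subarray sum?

Using Kadane's algorithm on [2, -8, -9, 1, 9, -4]:

Scanning through the array:
Position 1 (value -8): max_ending_here = -6, max_so_far = 2
Position 2 (value -9): max_ending_here = -9, max_so_far = 2
Position 3 (value 1): max_ending_here = 1, max_so_far = 2
Position 4 (value 9): max_ending_here = 10, max_so_far = 10
Position 5 (value -4): max_ending_here = 6, max_so_far = 10

Maximum subarray: [1, 9]
Maximum sum: 10

The maximum subarray is [1, 9] with sum 10. This subarray runs from index 3 to index 4.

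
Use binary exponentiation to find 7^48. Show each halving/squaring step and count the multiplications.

Computing 7^48 by squaring (build up from 7^1; each line after the first costs one multiplication):

7^1 = 7
7^2 = (7^1)^2 = 7^2 = 49
7^3 = 7 * 7^2 = 7 * 49 = 343
7^6 = (7^3)^2 = 343^2 = 117649
7^12 = (7^6)^2 = 117649^2 = 13841287201
7^24 = (7^12)^2 = 13841287201^2 = 191581231380566414401
7^48 = (7^24)^2 = 191581231380566414401^2 = 36703368217294125441230211032033660188801

Result: 36703368217294125441230211032033660188801
Multiplications needed: 6 (6 lines after 7^1)

7^48 = 36703368217294125441230211032033660188801. Using exponentiation by squaring, this requires 6 multiplications. The key idea: if the exponent is even, square the half-power; if odd, multiply by the base once.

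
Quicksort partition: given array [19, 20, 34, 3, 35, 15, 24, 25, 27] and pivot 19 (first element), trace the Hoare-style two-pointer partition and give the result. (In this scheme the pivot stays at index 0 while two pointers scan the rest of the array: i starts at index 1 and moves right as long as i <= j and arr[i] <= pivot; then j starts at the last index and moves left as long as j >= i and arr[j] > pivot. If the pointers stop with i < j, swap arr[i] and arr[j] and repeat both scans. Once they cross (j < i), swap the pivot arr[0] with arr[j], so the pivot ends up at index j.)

Hoare-style two-pointer partition with pivot = 19:

Initial array: [19, 20, 34, 3, 35, 15, 24, 25, 27]

Pointers start at i = 1, j = 8.
i stops at index 1 (arr[1]=20 > 19), j stops at index 5 (arr[5]=15 <= 19): swap arr[1] and arr[5], array becomes [19, 15, 34, 3, 35, 20, 24, 25, 27]
i stops at index 2 (arr[2]=34 > 19), j stops at index 3 (arr[3]=3 <= 19): swap arr[2] and arr[3], array becomes [19, 15, 3, 34, 35, 20, 24, 25, 27]
i ends at 3, j ends at 2: the pointers have crossed (j < i), so scanning stops.

Swap pivot arr[0] with arr[2] to place pivot at position 2: [3, 15, 19, 34, 35, 20, 24, 25, 27]
Pivot position: 2

After partitioning with pivot 19, the array becomes [3, 15, 19, 34, 35, 20, 24, 25, 27]. The pivot is placed at index 2. All elements to the left of the pivot are <= 19, and all elements to the right are > 19.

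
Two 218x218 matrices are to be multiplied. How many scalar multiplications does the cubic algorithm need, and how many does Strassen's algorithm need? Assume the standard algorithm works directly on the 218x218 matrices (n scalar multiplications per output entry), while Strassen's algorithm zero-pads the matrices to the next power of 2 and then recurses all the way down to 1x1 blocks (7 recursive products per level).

Matrix multiplication for 218x218 matrices:

Strassen's algorithm requires power-of-2 dimensions. Pad 218x218 to 256x256 (next power of 2).

Standard algorithm: 218^3 = 10360232 multiplications
Strassen's algorithm: 7^(log2(256)) = 7^8 = 5764801 multiplications
Savings: 10360232 - 5764801 = 4595431 multiplications

Standard: 10360232 multiplications (218^3). Strassen: 5764801 multiplications (7^8, after padding to 256x256). Strassen reduces 8 recursive multiplications to 7 at each level.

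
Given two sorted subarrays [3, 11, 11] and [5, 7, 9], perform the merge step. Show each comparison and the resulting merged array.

Merging process:

Compare 3 vs 5: take 3 from left. Merged: [3]
Compare 11 vs 5: take 5 from right. Merged: [3, 5]
Compare 11 vs 7: take 7 from right. Merged: [3, 5, 7]
Compare 11 vs 9: take 9 from right. Merged: [3, 5, 7, 9]
Append remaining from left: [11, 11]. Merged: [3, 5, 7, 9, 11, 11]

Final merged array: [3, 5, 7, 9, 11, 11]
Total comparisons: 4

The merged array is [3, 5, 7, 9, 11, 11], requiring 4 comparisons. The merge step runs in O(n) time where n is the total number of elements.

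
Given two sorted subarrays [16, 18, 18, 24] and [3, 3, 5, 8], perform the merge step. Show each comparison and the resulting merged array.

Merging process:

Compare 16 vs 3: take 3 from right. Merged: [3]
Compare 16 vs 3: take 3 from right. Merged: [3, 3]
Compare 16 vs 5: take 5 from right. Merged: [3, 3, 5]
Compare 16 vs 8: take 8 from right. Merged: [3, 3, 5, 8]
Append remaining from left: [16, 18, 18, 24]. Merged: [3, 3, 5, 8, 16, 18, 18, 24]

Final merged array: [3, 3, 5, 8, 16, 18, 18, 24]
Total comparisons: 4

The merged array is [3, 3, 5, 8, 16, 18, 18, 24], requiring 4 comparisons. The merge step runs in O(n) time where n is the total number of elements.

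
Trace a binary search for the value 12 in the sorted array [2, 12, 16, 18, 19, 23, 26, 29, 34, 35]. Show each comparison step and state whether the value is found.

Binary search for 12 in [2, 12, 16, 18, 19, 23, 26, 29, 34, 35]:

lo=0, hi=9, mid=4, arr[mid]=19 -> 19 > 12, search left half
lo=0, hi=3, mid=1, arr[mid]=12 -> Found target at index 1!

Binary search finds 12 at index 1 after 2 comparisons. The search repeatedly halves the search space by comparing with the middle element.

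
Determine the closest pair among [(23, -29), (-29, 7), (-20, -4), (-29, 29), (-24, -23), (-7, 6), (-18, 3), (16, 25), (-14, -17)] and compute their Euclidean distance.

Computing all pairwise distances among 9 points:

d((23, -29), (-29, 7)) = 63.2456
d((23, -29), (-20, -4)) = 49.7393
d((23, -29), (-29, 29)) = 77.8974
d((23, -29), (-24, -23)) = 47.3814
d((23, -29), (-7, 6)) = 46.0977
d((23, -29), (-18, 3)) = 52.0096
d((23, -29), (16, 25)) = 54.4518
d((23, -29), (-14, -17)) = 38.8973
d((-29, 7), (-20, -4)) = 14.2127
d((-29, 7), (-29, 29)) = 22.0
d((-29, 7), (-24, -23)) = 30.4138
d((-29, 7), (-7, 6)) = 22.0227
d((-29, 7), (-18, 3)) = 11.7047
d((-29, 7), (16, 25)) = 48.4665
d((-29, 7), (-14, -17)) = 28.3019
d((-20, -4), (-29, 29)) = 34.2053
d((-20, -4), (-24, -23)) = 19.4165
d((-20, -4), (-7, 6)) = 16.4012
d((-20, -4), (-18, 3)) = 7.2801 <-- minimum
d((-20, -4), (16, 25)) = 46.2277
d((-20, -4), (-14, -17)) = 14.3178
d((-29, 29), (-24, -23)) = 52.2398
d((-29, 29), (-7, 6)) = 31.8277
d((-29, 29), (-18, 3)) = 28.2312
d((-29, 29), (16, 25)) = 45.1774
d((-29, 29), (-14, -17)) = 48.3839
d((-24, -23), (-7, 6)) = 33.6155
d((-24, -23), (-18, 3)) = 26.6833
d((-24, -23), (16, 25)) = 62.482
d((-24, -23), (-14, -17)) = 11.6619
d((-7, 6), (-18, 3)) = 11.4018
d((-7, 6), (16, 25)) = 29.8329
d((-7, 6), (-14, -17)) = 24.0416
d((-18, 3), (16, 25)) = 40.4969
d((-18, 3), (-14, -17)) = 20.3961
d((16, 25), (-14, -17)) = 51.614

Closest pair: (-20, -4) and (-18, 3) with distance 7.2801

The closest pair is (-20, -4) and (-18, 3) with Euclidean distance 7.2801. For 9 points, brute-force pairwise comparison is shown above. For large n, the divide-and-conquer algorithm (sort by x, recurse on halves, check the dividing strip) achieves O(n log n).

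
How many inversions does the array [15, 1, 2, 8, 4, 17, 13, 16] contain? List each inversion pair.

Finding inversions in [15, 1, 2, 8, 4, 17, 13, 16]:

(0, 1): arr[0]=15 > arr[1]=1
(0, 2): arr[0]=15 > arr[2]=2
(0, 3): arr[0]=15 > arr[3]=8
(0, 4): arr[0]=15 > arr[4]=4
(0, 6): arr[0]=15 > arr[6]=13
(3, 4): arr[3]=8 > arr[4]=4
(5, 6): arr[5]=17 > arr[6]=13
(5, 7): arr[5]=17 > arr[7]=16

Total inversions: 8

The array has 8 inversion(s): (0,1), (0,2), (0,3), (0,4), (0,6), (3,4), (5,6), (5,7). Each pair (i,j) satisfies i < j and arr[i] > arr[j].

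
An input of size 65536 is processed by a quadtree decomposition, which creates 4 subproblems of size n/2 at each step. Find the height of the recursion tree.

For divide and conquer with division factor 2:

Problem sizes at each level:
Level 0: 65536
Level 1: 32768
Level 2: 16384
Level 3: 8192
Level 4: 4096
Level 5: 2048
Level 6: 1024
Level 7: 512
Level 8: 256
Level 9: 128
Level 10: 64
Level 11: 32
Level 12: 16
Level 13: 8
Level 14: 4
Level 15: 2
Level 16: 1

The root is level 0 and the size-1 base case is level 16 (the tree spans levels 0 through 16, i.e. 17 levels counting the root), so the depth is the number of divisions: log_2(65536) = 16

The recursion tree depth is log_2(65536) = 16. At each level, the problem size is divided by 2, so it takes 16 divisions to reduce to a base case of size 1. The algorithm makes 4 recursive calls at each level.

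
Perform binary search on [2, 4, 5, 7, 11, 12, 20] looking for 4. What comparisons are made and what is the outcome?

Binary search for 4 in [2, 4, 5, 7, 11, 12, 20]:

lo=0, hi=6, mid=3, arr[mid]=7 -> 7 > 4, search left half
lo=0, hi=2, mid=1, arr[mid]=4 -> Found target at index 1!

Binary search finds 4 at index 1 after 2 comparisons. The search repeatedly halves the search space by comparing with the middle element.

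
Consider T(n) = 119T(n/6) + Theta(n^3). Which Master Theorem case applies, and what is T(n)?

Master Theorem for T(n) = 119T(n/6) + O(n^3):

a = 119, b = 6, c = 3
log_b(a) = log_6(119) = 2.6673

Case 3: c = 3 > log_6(119) = 2.6673
T(n) = O(n^3) = O(n^3)

For T(n) = 119T(n/6) + O(n^3): log_6(119) = 2.6673. This is Case 3 of the Master Theorem (c > log_b(a), work dominated by root), giving O(n^3).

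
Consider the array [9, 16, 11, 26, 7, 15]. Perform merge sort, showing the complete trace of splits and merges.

Merge sort trace:

Split: [9, 16, 11, 26, 7, 15] -> [9, 16, 11] and [26, 7, 15]
  Split: [9, 16, 11] -> [9] and [16, 11]
    Split: [16, 11] -> [16] and [11]
    Merge: [16] + [11] -> [11, 16]
  Merge: [9] + [11, 16] -> [9, 11, 16]
  Split: [26, 7, 15] -> [26] and [7, 15]
    Split: [7, 15] -> [7] and [15]
    Merge: [7] + [15] -> [7, 15]
  Merge: [26] + [7, 15] -> [7, 15, 26]
Merge: [9, 11, 16] + [7, 15, 26] -> [7, 9, 11, 15, 16, 26]

Final sorted array: [7, 9, 11, 15, 16, 26]

The merge sort proceeds by recursively splitting the array and merging sorted halves.
After all merges, the sorted array is [7, 9, 11, 15, 16, 26].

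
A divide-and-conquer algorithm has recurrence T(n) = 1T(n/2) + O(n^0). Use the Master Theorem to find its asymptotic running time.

Master Theorem for T(n) = 1T(n/2) + O(n^0):

a = 1, b = 2, c = 0
log_b(a) = log_2(1) = 0.0000

Case 2: c = 0 = log_2(1) = 0.0000
T(n) = O(n^0 log n) = O(log n)

For T(n) = 1T(n/2) + O(n^0): log_2(1) = 0.0000. This is Case 2 of the Master Theorem (c = log_b(a), equal work at all levels), giving O(log n).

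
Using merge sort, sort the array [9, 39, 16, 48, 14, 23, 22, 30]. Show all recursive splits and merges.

Merge sort trace:

Split: [9, 39, 16, 48, 14, 23, 22, 30] -> [9, 39, 16, 48] and [14, 23, 22, 30]
  Split: [9, 39, 16, 48] -> [9, 39] and [16, 48]
    Split: [9, 39] -> [9] and [39]
    Merge: [9] + [39] -> [9, 39]
    Split: [16, 48] -> [16] and [48]
    Merge: [16] + [48] -> [16, 48]
  Merge: [9, 39] + [16, 48] -> [9, 16, 39, 48]
  Split: [14, 23, 22, 30] -> [14, 23] and [22, 30]
    Split: [14, 23] -> [14] and [23]
    Merge: [14] + [23] -> [14, 23]
    Split: [22, 30] -> [22] and [30]
    Merge: [22] + [30] -> [22, 30]
  Merge: [14, 23] + [22, 30] -> [14, 22, 23, 30]
Merge: [9, 16, 39, 48] + [14, 22, 23, 30] -> [9, 14, 16, 22, 23, 30, 39, 48]

Final sorted array: [9, 14, 16, 22, 23, 30, 39, 48]

The merge sort proceeds by recursively splitting the array and merging sorted halves.
After all merges, the sorted array is [9, 14, 16, 22, 23, 30, 39, 48].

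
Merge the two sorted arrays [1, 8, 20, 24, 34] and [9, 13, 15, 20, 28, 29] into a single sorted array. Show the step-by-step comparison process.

Merging process:

Compare 1 vs 9: take 1 from left. Merged: [1]
Compare 8 vs 9: take 8 from left. Merged: [1, 8]
Compare 20 vs 9: take 9 from right. Merged: [1, 8, 9]
Compare 20 vs 13: take 13 from right. Merged: [1, 8, 9, 13]
Compare 20 vs 15: take 15 from right. Merged: [1, 8, 9, 13, 15]
Compare 20 vs 20: take 20 from left. Merged: [1, 8, 9, 13, 15, 20]
Compare 24 vs 20: take 20 from right. Merged: [1, 8, 9, 13, 15, 20, 20]
Compare 24 vs 28: take 24 from left. Merged: [1, 8, 9, 13, 15, 20, 20, 24]
Compare 34 vs 28: take 28 from right. Merged: [1, 8, 9, 13, 15, 20, 20, 24, 28]
Compare 34 vs 29: take 29 from right. Merged: [1, 8, 9, 13, 15, 20, 20, 24, 28, 29]
Append remaining from left: [34]. Merged: [1, 8, 9, 13, 15, 20, 20, 24, 28, 29, 34]

Final merged array: [1, 8, 9, 13, 15, 20, 20, 24, 28, 29, 34]
Total comparisons: 10

The merged array is [1, 8, 9, 13, 15, 20, 20, 24, 28, 29, 34], requiring 10 comparisons. The merge step runs in O(n) time where n is the total number of elements.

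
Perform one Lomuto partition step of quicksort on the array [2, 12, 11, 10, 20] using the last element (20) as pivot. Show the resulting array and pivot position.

Lomuto partition with pivot = 20:

Initial array: [2, 12, 11, 10, 20]

arr[0]=2 <= 20: swap with position 0, array becomes [2, 12, 11, 10, 20]
arr[1]=12 <= 20: swap with position 1, array becomes [2, 12, 11, 10, 20]
arr[2]=11 <= 20: swap with position 2, array becomes [2, 12, 11, 10, 20]
arr[3]=10 <= 20: swap with position 3, array becomes [2, 12, 11, 10, 20]

Place pivot at position 4: [2, 12, 11, 10, 20]
Pivot position: 4

After partitioning with pivot 20, the array becomes [2, 12, 11, 10, 20]. The pivot is placed at index 4. All elements to the left of the pivot are <= 20, and all elements to the right are > 20.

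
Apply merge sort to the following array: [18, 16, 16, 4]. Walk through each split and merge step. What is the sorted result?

Merge sort trace:

Split: [18, 16, 16, 4] -> [18, 16] and [16, 4]
  Split: [18, 16] -> [18] and [16]
  Merge: [18] + [16] -> [16, 18]
  Split: [16, 4] -> [16] and [4]
  Merge: [16] + [4] -> [4, 16]
Merge: [16, 18] + [4, 16] -> [4, 16, 16, 18]

Final sorted array: [4, 16, 16, 18]

The merge sort proceeds by recursively splitting the array and merging sorted halves.
After all merges, the sorted array is [4, 16, 16, 18].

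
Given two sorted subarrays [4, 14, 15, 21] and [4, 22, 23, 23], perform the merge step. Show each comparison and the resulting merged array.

Merging process:

Compare 4 vs 4: take 4 from left. Merged: [4]
Compare 14 vs 4: take 4 from right. Merged: [4, 4]
Compare 14 vs 22: take 14 from left. Merged: [4, 4, 14]
Compare 15 vs 22: take 15 from left. Merged: [4, 4, 14, 15]
Compare 21 vs 22: take 21 from left. Merged: [4, 4, 14, 15, 21]
Append remaining from right: [22, 23, 23]. Merged: [4, 4, 14, 15, 21, 22, 23, 23]

Final merged array: [4, 4, 14, 15, 21, 22, 23, 23]
Total comparisons: 5

The merged array is [4, 4, 14, 15, 21, 22, 23, 23], requiring 5 comparisons. The merge step runs in O(n) time where n is the total number of elements.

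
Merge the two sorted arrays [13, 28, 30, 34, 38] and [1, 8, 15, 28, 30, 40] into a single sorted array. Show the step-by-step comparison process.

Merging process:

Compare 13 vs 1: take 1 from right. Merged: [1]
Compare 13 vs 8: take 8 from right. Merged: [1, 8]
Compare 13 vs 15: take 13 from left. Merged: [1, 8, 13]
Compare 28 vs 15: take 15 from right. Merged: [1, 8, 13, 15]
Compare 28 vs 28: take 28 from left. Merged: [1, 8, 13, 15, 28]
Compare 30 vs 28: take 28 from right. Merged: [1, 8, 13, 15, 28, 28]
Compare 30 vs 30: take 30 from left. Merged: [1, 8, 13, 15, 28, 28, 30]
Compare 34 vs 30: take 30 from right. Merged: [1, 8, 13, 15, 28, 28, 30, 30]
Compare 34 vs 40: take 34 from left. Merged: [1, 8, 13, 15, 28, 28, 30, 30, 34]
Compare 38 vs 40: take 38 from left. Merged: [1, 8, 13, 15, 28, 28, 30, 30, 34, 38]
Append remaining from right: [40]. Merged: [1, 8, 13, 15, 28, 28, 30, 30, 34, 38, 40]

Final merged array: [1, 8, 13, 15, 28, 28, 30, 30, 34, 38, 40]
Total comparisons: 10

The merged array is [1, 8, 13, 15, 28, 28, 30, 30, 34, 38, 40], requiring 10 comparisons. The merge step runs in O(n) time where n is the total number of elements.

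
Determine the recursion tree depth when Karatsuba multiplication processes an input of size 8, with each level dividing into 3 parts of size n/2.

For divide and conquer with division factor 2:

Problem sizes at each level:
Level 0: 8
Level 1: 4
Level 2: 2
Level 3: 1

The root is level 0 and the size-1 base case is level 3 (the tree spans levels 0 through 3, i.e. 4 levels counting the root), so the depth is the number of divisions: log_2(8) = 3

The recursion tree depth is log_2(8) = 3. At each level, the problem size is divided by 2, so it takes 3 divisions to reduce to a base case of size 1. The algorithm makes 3 recursive calls at each level.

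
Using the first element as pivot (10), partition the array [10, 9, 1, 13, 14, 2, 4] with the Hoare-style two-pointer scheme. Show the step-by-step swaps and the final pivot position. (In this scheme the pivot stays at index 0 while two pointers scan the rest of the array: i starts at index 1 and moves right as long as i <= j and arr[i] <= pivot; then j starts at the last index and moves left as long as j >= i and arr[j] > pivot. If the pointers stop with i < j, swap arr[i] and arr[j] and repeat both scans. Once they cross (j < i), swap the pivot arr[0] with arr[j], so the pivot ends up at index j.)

Hoare-style two-pointer partition with pivot = 10:

Initial array: [10, 9, 1, 13, 14, 2, 4]

Pointers start at i = 1, j = 6.
i stops at index 3 (arr[3]=13 > 10), j stops at index 6 (arr[6]=4 <= 10): swap arr[3] and arr[6], array becomes [10, 9, 1, 4, 14, 2, 13]
i stops at index 4 (arr[4]=14 > 10), j stops at index 5 (arr[5]=2 <= 10): swap arr[4] and arr[5], array becomes [10, 9, 1, 4, 2, 14, 13]
i ends at 5, j ends at 4: the pointers have crossed (j < i), so scanning stops.

Swap pivot arr[0] with arr[4] to place pivot at position 4: [2, 9, 1, 4, 10, 14, 13]
Pivot position: 4

After partitioning with pivot 10, the array becomes [2, 9, 1, 4, 10, 14, 13]. The pivot is placed at index 4. All elements to the left of the pivot are <= 10, and all elements to the right are > 10.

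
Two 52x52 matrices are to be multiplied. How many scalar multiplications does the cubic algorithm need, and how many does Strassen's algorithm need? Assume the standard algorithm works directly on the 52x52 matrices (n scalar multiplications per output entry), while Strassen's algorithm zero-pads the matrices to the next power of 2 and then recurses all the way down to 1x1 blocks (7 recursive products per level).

Matrix multiplication for 52x52 matrices:

Strassen's algorithm requires power-of-2 dimensions. Pad 52x52 to 64x64 (next power of 2).

Standard algorithm: 52^3 = 140608 multiplications
Strassen's algorithm: 7^(log2(64)) = 7^6 = 117649 multiplications
Savings: 140608 - 117649 = 22959 multiplications

Standard: 140608 multiplications (52^3). Strassen: 117649 multiplications (7^6, after padding to 64x64). Strassen reduces 8 recursive multiplications to 7 at each level.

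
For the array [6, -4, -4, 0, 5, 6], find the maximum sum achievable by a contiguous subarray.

Using Kadane's algorithm on [6, -4, -4, 0, 5, 6]:

Scanning through the array:
Position 1 (value -4): max_ending_here = 2, max_so_far = 6
Position 2 (value -4): max_ending_here = -2, max_so_far = 6
Position 3 (value 0): max_ending_here = 0, max_so_far = 6
Position 4 (value 5): max_ending_here = 5, max_so_far = 6
Position 5 (value 6): max_ending_here = 11, max_so_far = 11

Maximum subarray: [0, 5, 6]
Maximum sum: 11

The maximum subarray is [0, 5, 6] with sum 11. This subarray runs from index 3 to index 5.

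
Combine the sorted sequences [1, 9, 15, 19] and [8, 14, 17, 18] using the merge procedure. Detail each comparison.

Merging process:

Compare 1 vs 8: take 1 from left. Merged: [1]
Compare 9 vs 8: take 8 from right. Merged: [1, 8]
Compare 9 vs 14: take 9 from left. Merged: [1, 8, 9]
Compare 15 vs 14: take 14 from right. Merged: [1, 8, 9, 14]
Compare 15 vs 17: take 15 from left. Merged: [1, 8, 9, 14, 15]
Compare 19 vs 17: take 17 from right. Merged: [1, 8, 9, 14, 15, 17]
Compare 19 vs 18: take 18 from right. Merged: [1, 8, 9, 14, 15, 17, 18]
Append remaining from left: [19]. Merged: [1, 8, 9, 14, 15, 17, 18, 19]

Final merged array: [1, 8, 9, 14, 15, 17, 18, 19]
Total comparisons: 7

The merged array is [1, 8, 9, 14, 15, 17, 18, 19], requiring 7 comparisons. The merge step runs in O(n) time where n is the total number of elements.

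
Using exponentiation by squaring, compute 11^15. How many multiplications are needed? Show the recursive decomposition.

Computing 11^15 by squaring (build up from 11^1; each line after the first costs one multiplication):

11^1 = 11
11^2 = (11^1)^2 = 11^2 = 121
11^3 = 11 * 11^2 = 11 * 121 = 1331
11^6 = (11^3)^2 = 1331^2 = 1771561
11^7 = 11 * 11^6 = 11 * 1771561 = 19487171
11^14 = (11^7)^2 = 19487171^2 = 379749833583241
11^15 = 11 * 11^14 = 11 * 379749833583241 = 4177248169415651

Result: 4177248169415651
Multiplications needed: 6 (6 lines after 11^1)

11^15 = 4177248169415651. Using exponentiation by squaring, this requires 6 multiplications. The key idea: if the exponent is even, square the half-power; if odd, multiply by the base once.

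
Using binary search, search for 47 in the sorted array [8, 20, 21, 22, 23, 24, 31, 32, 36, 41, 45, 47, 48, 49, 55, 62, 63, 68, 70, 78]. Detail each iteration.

Binary search for 47 in [8, 20, 21, 22, 23, 24, 31, 32, 36, 41, 45, 47, 48, 49, 55, 62, 63, 68, 70, 78]:

lo=0, hi=19, mid=9, arr[mid]=41 -> 41 < 47, search right half
lo=10, hi=19, mid=14, arr[mid]=55 -> 55 > 47, search left half
lo=10, hi=13, mid=11, arr[mid]=47 -> Found target at index 11!

Binary search finds 47 at index 11 after 3 comparisons. The search repeatedly halves the search space by comparing with the middle element.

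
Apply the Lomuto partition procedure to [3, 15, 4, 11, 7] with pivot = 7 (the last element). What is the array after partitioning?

Lomuto partition with pivot = 7:

Initial array: [3, 15, 4, 11, 7]

arr[0]=3 <= 7: swap with position 0, array becomes [3, 15, 4, 11, 7]
arr[1]=15 > 7: no swap
arr[2]=4 <= 7: swap with position 1, array becomes [3, 4, 15, 11, 7]
arr[3]=11 > 7: no swap

Place pivot at position 2: [3, 4, 7, 11, 15]
Pivot position: 2

After partitioning with pivot 7, the array becomes [3, 4, 7, 11, 15]. The pivot is placed at index 2. All elements to the left of the pivot are <= 7, and all elements to the right are > 7.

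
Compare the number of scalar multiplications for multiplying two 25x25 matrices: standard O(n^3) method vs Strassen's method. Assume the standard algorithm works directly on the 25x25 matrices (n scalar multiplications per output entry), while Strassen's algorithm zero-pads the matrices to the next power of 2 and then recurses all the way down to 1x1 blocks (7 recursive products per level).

Matrix multiplication for 25x25 matrices:

Strassen's algorithm requires power-of-2 dimensions. Pad 25x25 to 32x32 (next power of 2).

Standard algorithm: 25^3 = 15625 multiplications
Strassen's algorithm: 7^(log2(32)) = 7^5 = 16807 multiplications
Difference: 15625 - 16807 = -1182 (Strassen uses MORE here due to padding overhead — for small or just-over-power-of-2 n, padding can outweigh the per-level savings)

Standard: 15625 multiplications (25^3). Strassen: 16807 multiplications (7^5, after padding to 32x32). Strassen reduces 8 recursive multiplications to 7 at each level.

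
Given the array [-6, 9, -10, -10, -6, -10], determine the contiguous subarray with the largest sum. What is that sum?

Using Kadane's algorithm on [-6, 9, -10, -10, -6, -10]:

Scanning through the array:
Position 1 (value 9): max_ending_here = 9, max_so_far = 9
Position 2 (value -10): max_ending_here = -1, max_so_far = 9
Position 3 (value -10): max_ending_here = -10, max_so_far = 9
Position 4 (value -6): max_ending_here = -6, max_so_far = 9
Position 5 (value -10): max_ending_here = -10, max_so_far = 9

Maximum subarray: [9]
Maximum sum: 9

The maximum subarray is [9] with sum 9. This subarray runs from index 1 to index 1.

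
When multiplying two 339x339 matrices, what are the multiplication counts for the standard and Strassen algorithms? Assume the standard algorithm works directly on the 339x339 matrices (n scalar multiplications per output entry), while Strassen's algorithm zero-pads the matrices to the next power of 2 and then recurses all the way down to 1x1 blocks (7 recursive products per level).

Matrix multiplication for 339x339 matrices:

Strassen's algorithm requires power-of-2 dimensions. Pad 339x339 to 512x512 (next power of 2).

Standard algorithm: 339^3 = 38958219 multiplications
Strassen's algorithm: 7^(log2(512)) = 7^9 = 40353607 multiplications
Difference: 38958219 - 40353607 = -1395388 (Strassen uses MORE here due to padding overhead — for small or just-over-power-of-2 n, padding can outweigh the per-level savings)

Standard: 38958219 multiplications (339^3). Strassen: 40353607 multiplications (7^9, after padding to 512x512). Strassen reduces 8 recursive multiplications to 7 at each level.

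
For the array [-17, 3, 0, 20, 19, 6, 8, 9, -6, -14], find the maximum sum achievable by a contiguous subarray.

Using Kadane's algorithm on [-17, 3, 0, 20, 19, 6, 8, 9, -6, -14]:

Scanning through the array:
Position 1 (value 3): max_ending_here = 3, max_so_far = 3
Position 2 (value 0): max_ending_here = 3, max_so_far = 3
Position 3 (value 20): max_ending_here = 23, max_so_far = 23
Position 4 (value 19): max_ending_here = 42, max_so_far = 42
Position 5 (value 6): max_ending_here = 48, max_so_far = 48
Position 6 (value 8): max_ending_here = 56, max_so_far = 56
Position 7 (value 9): max_ending_here = 65, max_so_far = 65
Position 8 (value -6): max_ending_here = 59, max_so_far = 65
Position 9 (value -14): max_ending_here = 45, max_so_far = 65

Maximum subarray: [3, 0, 20, 19, 6, 8, 9]
Maximum sum: 65

The maximum subarray is [3, 0, 20, 19, 6, 8, 9] with sum 65. This subarray runs from index 1 to index 7.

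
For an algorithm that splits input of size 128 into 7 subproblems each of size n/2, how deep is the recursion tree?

For divide and conquer with division factor 2:

Problem sizes at each level:
Level 0: 128
Level 1: 64
Level 2: 32
Level 3: 16
Level 4: 8
Level 5: 4
Level 6: 2
Level 7: 1

The root is level 0 and the size-1 base case is level 7 (the tree spans levels 0 through 7, i.e. 8 levels counting the root), so the depth is the number of divisions: log_2(128) = 7

The recursion tree depth is log_2(128) = 7. At each level, the problem size is divided by 2, so it takes 7 divisions to reduce to a base case of size 1. The algorithm makes 7 recursive calls at each level.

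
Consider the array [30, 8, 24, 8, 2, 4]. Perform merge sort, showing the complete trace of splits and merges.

Merge sort trace:

Split: [30, 8, 24, 8, 2, 4] -> [30, 8, 24] and [8, 2, 4]
  Split: [30, 8, 24] -> [30] and [8, 24]
    Split: [8, 24] -> [8] and [24]
    Merge: [8] + [24] -> [8, 24]
  Merge: [30] + [8, 24] -> [8, 24, 30]
  Split: [8, 2, 4] -> [8] and [2, 4]
    Split: [2, 4] -> [2] and [4]
    Merge: [2] + [4] -> [2, 4]
  Merge: [8] + [2, 4] -> [2, 4, 8]
Merge: [8, 24, 30] + [2, 4, 8] -> [2, 4, 8, 8, 24, 30]

Final sorted array: [2, 4, 8, 8, 24, 30]

The merge sort proceeds by recursively splitting the array and merging sorted halves.
After all merges, the sorted array is [2, 4, 8, 8, 24, 30].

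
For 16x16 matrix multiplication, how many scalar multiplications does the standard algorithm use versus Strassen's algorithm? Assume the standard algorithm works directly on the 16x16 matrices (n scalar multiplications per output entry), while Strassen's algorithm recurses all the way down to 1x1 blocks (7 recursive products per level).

Matrix multiplication for 16x16 matrices:

Standard algorithm: 16^3 = 4096 multiplications
Strassen's algorithm: 7^(log2(16)) = 7^4 = 2401 multiplications
Savings: 4096 - 2401 = 1695 multiplications

Standard: 4096 multiplications (16^3). Strassen: 2401 multiplications (7^4). Strassen reduces 8 recursive multiplications to 7 at each level.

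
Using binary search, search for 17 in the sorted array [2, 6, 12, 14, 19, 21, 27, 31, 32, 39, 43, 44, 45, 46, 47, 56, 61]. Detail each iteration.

Binary search for 17 in [2, 6, 12, 14, 19, 21, 27, 31, 32, 39, 43, 44, 45, 46, 47, 56, 61]:

lo=0, hi=16, mid=8, arr[mid]=32 -> 32 > 17, search left half
lo=0, hi=7, mid=3, arr[mid]=14 -> 14 < 17, search right half
lo=4, hi=7, mid=5, arr[mid]=21 -> 21 > 17, search left half
lo=4, hi=4, mid=4, arr[mid]=19 -> 19 > 17, search left half
lo=4 > hi=3, target 17 not found

Binary search determines that 17 is not in the array after 4 comparisons. The search space was exhausted without finding the target.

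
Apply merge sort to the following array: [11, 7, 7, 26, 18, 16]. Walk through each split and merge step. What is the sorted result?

Merge sort trace:

Split: [11, 7, 7, 26, 18, 16] -> [11, 7, 7] and [26, 18, 16]
  Split: [11, 7, 7] -> [11] and [7, 7]
    Split: [7, 7] -> [7] and [7]
    Merge: [7] + [7] -> [7, 7]
  Merge: [11] + [7, 7] -> [7, 7, 11]
  Split: [26, 18, 16] -> [26] and [18, 16]
    Split: [18, 16] -> [18] and [16]
    Merge: [18] + [16] -> [16, 18]
  Merge: [26] + [16, 18] -> [16, 18, 26]
Merge: [7, 7, 11] + [16, 18, 26] -> [7, 7, 11, 16, 18, 26]

Final sorted array: [7, 7, 11, 16, 18, 26]

The merge sort proceeds by recursively splitting the array and merging sorted halves.
After all merges, the sorted array is [7, 7, 11, 16, 18, 26].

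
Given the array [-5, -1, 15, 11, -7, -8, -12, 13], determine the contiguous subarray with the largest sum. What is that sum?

Using Kadane's algorithm on [-5, -1, 15, 11, -7, -8, -12, 13]:

Scanning through the array:
Position 1 (value -1): max_ending_here = -1, max_so_far = -1
Position 2 (value 15): max_ending_here = 15, max_so_far = 15
Position 3 (value 11): max_ending_here = 26, max_so_far = 26
Position 4 (value -7): max_ending_here = 19, max_so_far = 26
Position 5 (value -8): max_ending_here = 11, max_so_far = 26
Position 6 (value -12): max_ending_here = -1, max_so_far = 26
Position 7 (value 13): max_ending_here = 13, max_so_far = 26

Maximum subarray: [15, 11]
Maximum sum: 26

The maximum subarray is [15, 11] with sum 26. This subarray runs from index 2 to index 3.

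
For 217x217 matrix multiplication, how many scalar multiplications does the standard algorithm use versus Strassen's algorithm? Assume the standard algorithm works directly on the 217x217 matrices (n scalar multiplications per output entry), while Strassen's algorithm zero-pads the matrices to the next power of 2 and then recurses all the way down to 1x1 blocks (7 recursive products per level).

Matrix multiplication for 217x217 matrices:

Strassen's algorithm requires power-of-2 dimensions. Pad 217x217 to 256x256 (next power of 2).

Standard algorithm: 217^3 = 10218313 multiplications
Strassen's algorithm: 7^(log2(256)) = 7^8 = 5764801 multiplications
Savings: 10218313 - 5764801 = 4453512 multiplications

Standard: 10218313 multiplications (217^3). Strassen: 5764801 multiplications (7^8, after padding to 256x256). Strassen reduces 8 recursive multiplications to 7 at each level.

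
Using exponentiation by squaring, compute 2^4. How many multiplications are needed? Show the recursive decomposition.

Computing 2^4 by squaring (build up from 2^1; each line after the first costs one multiplication):

2^1 = 2
2^2 = (2^1)^2 = 2^2 = 4
2^4 = (2^2)^2 = 4^2 = 16

Result: 16
Multiplications needed: 2 (2 lines after 2^1)

2^4 = 16. Using exponentiation by squaring, this requires 2 multiplications. The key idea: if the exponent is even, square the half-power; if odd, multiply by the base once.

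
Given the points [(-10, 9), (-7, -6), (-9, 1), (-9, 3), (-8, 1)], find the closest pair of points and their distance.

Computing all pairwise distances among 5 points:

d((-10, 9), (-7, -6)) = 15.2971
d((-10, 9), (-9, 1)) = 8.0623
d((-10, 9), (-9, 3)) = 6.0828
d((-10, 9), (-8, 1)) = 8.2462
d((-7, -6), (-9, 1)) = 7.2801
d((-7, -6), (-9, 3)) = 9.2195
d((-7, -6), (-8, 1)) = 7.0711
d((-9, 1), (-9, 3)) = 2.0
d((-9, 1), (-8, 1)) = 1.0 <-- minimum
d((-9, 3), (-8, 1)) = 2.2361

Closest pair: (-9, 1) and (-8, 1) with distance 1.0

The closest pair is (-9, 1) and (-8, 1) with Euclidean distance 1.0. For 5 points, brute-force pairwise comparison is shown above. For large n, the divide-and-conquer algorithm (sort by x, recurse on halves, check the dividing strip) achieves O(n log n).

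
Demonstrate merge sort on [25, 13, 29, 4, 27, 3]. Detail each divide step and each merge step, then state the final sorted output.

Merge sort trace:

Split: [25, 13, 29, 4, 27, 3] -> [25, 13, 29] and [4, 27, 3]
  Split: [25, 13, 29] -> [25] and [13, 29]
    Split: [13, 29] -> [13] and [29]
    Merge: [13] + [29] -> [13, 29]
  Merge: [25] + [13, 29] -> [13, 25, 29]
  Split: [4, 27, 3] -> [4] and [27, 3]
    Split: [27, 3] -> [27] and [3]
    Merge: [27] + [3] -> [3, 27]
  Merge: [4] + [3, 27] -> [3, 4, 27]
Merge: [13, 25, 29] + [3, 4, 27] -> [3, 4, 13, 25, 27, 29]

Final sorted array: [3, 4, 13, 25, 27, 29]

The merge sort proceeds by recursively splitting the array and merging sorted halves.
After all merges, the sorted array is [3, 4, 13, 25, 27, 29].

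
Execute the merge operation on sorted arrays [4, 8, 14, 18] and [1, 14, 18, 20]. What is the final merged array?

Merging process:

Compare 4 vs 1: take 1 from right. Merged: [1]
Compare 4 vs 14: take 4 from left. Merged: [1, 4]
Compare 8 vs 14: take 8 from left. Merged: [1, 4, 8]
Compare 14 vs 14: take 14 from left. Merged: [1, 4, 8, 14]
Compare 18 vs 14: take 14 from right. Merged: [1, 4, 8, 14, 14]
Compare 18 vs 18: take 18 from left. Merged: [1, 4, 8, 14, 14, 18]
Append remaining from right: [18, 20]. Merged: [1, 4, 8, 14, 14, 18, 18, 20]

Final merged array: [1, 4, 8, 14, 14, 18, 18, 20]
Total comparisons: 6

The merged array is [1, 4, 8, 14, 14, 18, 18, 20], requiring 6 comparisons. The merge step runs in O(n) time where n is the total number of elements.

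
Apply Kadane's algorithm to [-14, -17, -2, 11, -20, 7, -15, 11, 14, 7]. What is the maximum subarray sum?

Using Kadane's algorithm on [-14, -17, -2, 11, -20, 7, -15, 11, 14, 7]:

Scanning through the array:
Position 1 (value -17): max_ending_here = -17, max_so_far = -14
Position 2 (value -2): max_ending_here = -2, max_so_far = -2
Position 3 (value 11): max_ending_here = 11, max_so_far = 11
Position 4 (value -20): max_ending_here = -9, max_so_far = 11
Position 5 (value 7): max_ending_here = 7, max_so_far = 11
Position 6 (value -15): max_ending_here = -8, max_so_far = 11
Position 7 (value 11): max_ending_here = 11, max_so_far = 11
Position 8 (value 14): max_ending_here = 25, max_so_far = 25
Position 9 (value 7): max_ending_here = 32, max_so_far = 32

Maximum subarray: [11, 14, 7]
Maximum sum: 32

The maximum subarray is [11, 14, 7] with sum 32. This subarray runs from index 7 to index 9.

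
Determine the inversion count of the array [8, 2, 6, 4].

Finding inversions in [8, 2, 6, 4]:

(0, 1): arr[0]=8 > arr[1]=2
(0, 2): arr[0]=8 > arr[2]=6
(0, 3): arr[0]=8 > arr[3]=4
(2, 3): arr[2]=6 > arr[3]=4

Total inversions: 4

The array has 4 inversion(s): (0,1), (0,2), (0,3), (2,3). Each pair (i,j) satisfies i < j and arr[i] > arr[j].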